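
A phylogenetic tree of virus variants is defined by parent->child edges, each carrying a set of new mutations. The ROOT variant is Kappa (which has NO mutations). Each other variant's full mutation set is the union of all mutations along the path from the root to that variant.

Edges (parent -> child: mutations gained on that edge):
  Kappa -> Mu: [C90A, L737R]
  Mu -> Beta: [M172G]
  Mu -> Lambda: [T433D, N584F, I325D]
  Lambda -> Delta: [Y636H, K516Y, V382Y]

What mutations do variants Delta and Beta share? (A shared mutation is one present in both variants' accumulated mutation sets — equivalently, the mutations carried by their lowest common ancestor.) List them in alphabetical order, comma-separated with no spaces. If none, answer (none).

Answer: C90A,L737R

Derivation:
Accumulating mutations along path to Delta:
  At Kappa: gained [] -> total []
  At Mu: gained ['C90A', 'L737R'] -> total ['C90A', 'L737R']
  At Lambda: gained ['T433D', 'N584F', 'I325D'] -> total ['C90A', 'I325D', 'L737R', 'N584F', 'T433D']
  At Delta: gained ['Y636H', 'K516Y', 'V382Y'] -> total ['C90A', 'I325D', 'K516Y', 'L737R', 'N584F', 'T433D', 'V382Y', 'Y636H']
Mutations(Delta) = ['C90A', 'I325D', 'K516Y', 'L737R', 'N584F', 'T433D', 'V382Y', 'Y636H']
Accumulating mutations along path to Beta:
  At Kappa: gained [] -> total []
  At Mu: gained ['C90A', 'L737R'] -> total ['C90A', 'L737R']
  At Beta: gained ['M172G'] -> total ['C90A', 'L737R', 'M172G']
Mutations(Beta) = ['C90A', 'L737R', 'M172G']
Intersection: ['C90A', 'I325D', 'K516Y', 'L737R', 'N584F', 'T433D', 'V382Y', 'Y636H'] ∩ ['C90A', 'L737R', 'M172G'] = ['C90A', 'L737R']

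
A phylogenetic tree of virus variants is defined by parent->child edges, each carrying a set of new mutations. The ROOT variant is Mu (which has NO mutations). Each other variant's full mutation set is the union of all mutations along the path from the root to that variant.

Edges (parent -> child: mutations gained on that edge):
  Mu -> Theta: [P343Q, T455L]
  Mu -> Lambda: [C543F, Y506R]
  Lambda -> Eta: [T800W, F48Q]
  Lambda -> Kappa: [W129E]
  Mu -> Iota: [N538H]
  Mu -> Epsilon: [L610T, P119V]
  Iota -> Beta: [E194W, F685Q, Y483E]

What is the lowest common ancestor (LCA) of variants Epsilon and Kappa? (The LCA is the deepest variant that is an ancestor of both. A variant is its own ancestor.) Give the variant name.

Path from root to Epsilon: Mu -> Epsilon
  ancestors of Epsilon: {Mu, Epsilon}
Path from root to Kappa: Mu -> Lambda -> Kappa
  ancestors of Kappa: {Mu, Lambda, Kappa}
Common ancestors: {Mu}
Walk up from Kappa: Kappa (not in ancestors of Epsilon), Lambda (not in ancestors of Epsilon), Mu (in ancestors of Epsilon)
Deepest common ancestor (LCA) = Mu

Answer: Mu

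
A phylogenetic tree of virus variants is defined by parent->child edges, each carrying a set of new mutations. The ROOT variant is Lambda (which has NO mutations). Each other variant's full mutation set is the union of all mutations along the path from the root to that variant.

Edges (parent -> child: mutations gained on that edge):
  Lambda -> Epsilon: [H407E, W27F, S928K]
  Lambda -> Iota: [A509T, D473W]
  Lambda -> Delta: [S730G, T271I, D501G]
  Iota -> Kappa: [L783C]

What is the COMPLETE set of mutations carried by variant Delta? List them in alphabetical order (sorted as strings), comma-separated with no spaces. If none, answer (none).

Answer: D501G,S730G,T271I

Derivation:
At Lambda: gained [] -> total []
At Delta: gained ['S730G', 'T271I', 'D501G'] -> total ['D501G', 'S730G', 'T271I']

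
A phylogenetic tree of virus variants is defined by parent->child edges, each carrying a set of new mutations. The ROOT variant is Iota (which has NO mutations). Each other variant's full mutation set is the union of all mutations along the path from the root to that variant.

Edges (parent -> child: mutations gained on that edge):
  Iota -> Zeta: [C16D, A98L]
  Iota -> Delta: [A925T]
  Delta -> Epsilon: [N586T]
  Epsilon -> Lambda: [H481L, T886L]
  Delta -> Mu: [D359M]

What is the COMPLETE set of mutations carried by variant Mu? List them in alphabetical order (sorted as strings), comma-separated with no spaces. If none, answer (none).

Answer: A925T,D359M

Derivation:
At Iota: gained [] -> total []
At Delta: gained ['A925T'] -> total ['A925T']
At Mu: gained ['D359M'] -> total ['A925T', 'D359M']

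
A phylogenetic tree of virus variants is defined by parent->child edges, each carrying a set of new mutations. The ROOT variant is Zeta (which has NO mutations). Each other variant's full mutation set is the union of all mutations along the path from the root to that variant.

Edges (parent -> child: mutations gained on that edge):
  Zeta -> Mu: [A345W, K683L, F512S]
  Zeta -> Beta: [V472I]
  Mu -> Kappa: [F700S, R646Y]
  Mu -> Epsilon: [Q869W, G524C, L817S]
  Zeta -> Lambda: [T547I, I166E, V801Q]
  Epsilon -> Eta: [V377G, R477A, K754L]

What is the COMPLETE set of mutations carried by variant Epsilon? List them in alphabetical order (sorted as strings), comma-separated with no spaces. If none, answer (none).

At Zeta: gained [] -> total []
At Mu: gained ['A345W', 'K683L', 'F512S'] -> total ['A345W', 'F512S', 'K683L']
At Epsilon: gained ['Q869W', 'G524C', 'L817S'] -> total ['A345W', 'F512S', 'G524C', 'K683L', 'L817S', 'Q869W']

Answer: A345W,F512S,G524C,K683L,L817S,Q869W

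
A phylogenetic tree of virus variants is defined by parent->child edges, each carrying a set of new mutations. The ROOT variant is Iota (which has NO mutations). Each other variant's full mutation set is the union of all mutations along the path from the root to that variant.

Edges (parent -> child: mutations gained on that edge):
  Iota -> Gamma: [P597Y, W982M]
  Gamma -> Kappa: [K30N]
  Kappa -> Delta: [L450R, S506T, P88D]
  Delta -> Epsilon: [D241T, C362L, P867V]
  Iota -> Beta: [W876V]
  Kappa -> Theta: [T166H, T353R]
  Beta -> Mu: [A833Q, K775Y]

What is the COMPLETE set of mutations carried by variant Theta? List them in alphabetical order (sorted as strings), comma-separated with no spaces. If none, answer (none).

Answer: K30N,P597Y,T166H,T353R,W982M

Derivation:
At Iota: gained [] -> total []
At Gamma: gained ['P597Y', 'W982M'] -> total ['P597Y', 'W982M']
At Kappa: gained ['K30N'] -> total ['K30N', 'P597Y', 'W982M']
At Theta: gained ['T166H', 'T353R'] -> total ['K30N', 'P597Y', 'T166H', 'T353R', 'W982M']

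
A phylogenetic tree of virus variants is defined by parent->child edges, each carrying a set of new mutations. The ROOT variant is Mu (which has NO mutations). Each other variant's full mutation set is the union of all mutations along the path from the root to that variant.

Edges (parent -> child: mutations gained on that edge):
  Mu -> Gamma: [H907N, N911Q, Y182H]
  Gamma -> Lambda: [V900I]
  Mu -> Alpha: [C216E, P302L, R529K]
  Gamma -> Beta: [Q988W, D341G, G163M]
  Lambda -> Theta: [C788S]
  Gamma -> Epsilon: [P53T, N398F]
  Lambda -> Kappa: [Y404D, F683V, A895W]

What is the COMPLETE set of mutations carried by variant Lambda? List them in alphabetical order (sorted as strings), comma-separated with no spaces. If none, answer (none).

Answer: H907N,N911Q,V900I,Y182H

Derivation:
At Mu: gained [] -> total []
At Gamma: gained ['H907N', 'N911Q', 'Y182H'] -> total ['H907N', 'N911Q', 'Y182H']
At Lambda: gained ['V900I'] -> total ['H907N', 'N911Q', 'V900I', 'Y182H']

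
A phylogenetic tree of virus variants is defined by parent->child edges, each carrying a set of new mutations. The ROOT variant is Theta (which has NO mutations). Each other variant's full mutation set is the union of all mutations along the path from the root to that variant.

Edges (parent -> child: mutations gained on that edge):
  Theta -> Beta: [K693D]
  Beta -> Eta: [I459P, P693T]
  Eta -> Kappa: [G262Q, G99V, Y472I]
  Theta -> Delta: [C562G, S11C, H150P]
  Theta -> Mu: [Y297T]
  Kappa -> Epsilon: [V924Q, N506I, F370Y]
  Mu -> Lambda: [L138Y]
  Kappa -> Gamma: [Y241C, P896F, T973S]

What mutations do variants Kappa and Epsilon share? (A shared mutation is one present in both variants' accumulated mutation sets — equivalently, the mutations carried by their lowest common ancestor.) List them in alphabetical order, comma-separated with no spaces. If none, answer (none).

Accumulating mutations along path to Kappa:
  At Theta: gained [] -> total []
  At Beta: gained ['K693D'] -> total ['K693D']
  At Eta: gained ['I459P', 'P693T'] -> total ['I459P', 'K693D', 'P693T']
  At Kappa: gained ['G262Q', 'G99V', 'Y472I'] -> total ['G262Q', 'G99V', 'I459P', 'K693D', 'P693T', 'Y472I']
Mutations(Kappa) = ['G262Q', 'G99V', 'I459P', 'K693D', 'P693T', 'Y472I']
Accumulating mutations along path to Epsilon:
  At Theta: gained [] -> total []
  At Beta: gained ['K693D'] -> total ['K693D']
  At Eta: gained ['I459P', 'P693T'] -> total ['I459P', 'K693D', 'P693T']
  At Kappa: gained ['G262Q', 'G99V', 'Y472I'] -> total ['G262Q', 'G99V', 'I459P', 'K693D', 'P693T', 'Y472I']
  At Epsilon: gained ['V924Q', 'N506I', 'F370Y'] -> total ['F370Y', 'G262Q', 'G99V', 'I459P', 'K693D', 'N506I', 'P693T', 'V924Q', 'Y472I']
Mutations(Epsilon) = ['F370Y', 'G262Q', 'G99V', 'I459P', 'K693D', 'N506I', 'P693T', 'V924Q', 'Y472I']
Intersection: ['G262Q', 'G99V', 'I459P', 'K693D', 'P693T', 'Y472I'] ∩ ['F370Y', 'G262Q', 'G99V', 'I459P', 'K693D', 'N506I', 'P693T', 'V924Q', 'Y472I'] = ['G262Q', 'G99V', 'I459P', 'K693D', 'P693T', 'Y472I']

Answer: G262Q,G99V,I459P,K693D,P693T,Y472I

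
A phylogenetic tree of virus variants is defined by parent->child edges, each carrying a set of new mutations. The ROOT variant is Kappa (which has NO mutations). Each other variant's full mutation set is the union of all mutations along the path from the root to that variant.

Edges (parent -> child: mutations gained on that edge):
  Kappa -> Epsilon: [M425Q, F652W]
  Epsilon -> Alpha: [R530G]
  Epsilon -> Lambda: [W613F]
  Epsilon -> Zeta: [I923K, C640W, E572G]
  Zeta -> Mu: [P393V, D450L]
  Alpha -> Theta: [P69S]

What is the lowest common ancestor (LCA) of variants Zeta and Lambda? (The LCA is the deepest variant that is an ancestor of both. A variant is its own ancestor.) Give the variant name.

Answer: Epsilon

Derivation:
Path from root to Zeta: Kappa -> Epsilon -> Zeta
  ancestors of Zeta: {Kappa, Epsilon, Zeta}
Path from root to Lambda: Kappa -> Epsilon -> Lambda
  ancestors of Lambda: {Kappa, Epsilon, Lambda}
Common ancestors: {Kappa, Epsilon}
Walk up from Lambda: Lambda (not in ancestors of Zeta), Epsilon (in ancestors of Zeta), Kappa (in ancestors of Zeta)
Deepest common ancestor (LCA) = Epsilon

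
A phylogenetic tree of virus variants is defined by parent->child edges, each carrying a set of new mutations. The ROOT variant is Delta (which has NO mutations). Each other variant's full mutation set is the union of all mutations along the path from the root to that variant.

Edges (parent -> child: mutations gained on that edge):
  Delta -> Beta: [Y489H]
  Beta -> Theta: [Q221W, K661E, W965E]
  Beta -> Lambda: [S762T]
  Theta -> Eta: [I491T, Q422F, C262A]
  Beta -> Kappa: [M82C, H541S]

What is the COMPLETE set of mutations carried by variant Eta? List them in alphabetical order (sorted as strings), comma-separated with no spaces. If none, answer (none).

At Delta: gained [] -> total []
At Beta: gained ['Y489H'] -> total ['Y489H']
At Theta: gained ['Q221W', 'K661E', 'W965E'] -> total ['K661E', 'Q221W', 'W965E', 'Y489H']
At Eta: gained ['I491T', 'Q422F', 'C262A'] -> total ['C262A', 'I491T', 'K661E', 'Q221W', 'Q422F', 'W965E', 'Y489H']

Answer: C262A,I491T,K661E,Q221W,Q422F,W965E,Y489H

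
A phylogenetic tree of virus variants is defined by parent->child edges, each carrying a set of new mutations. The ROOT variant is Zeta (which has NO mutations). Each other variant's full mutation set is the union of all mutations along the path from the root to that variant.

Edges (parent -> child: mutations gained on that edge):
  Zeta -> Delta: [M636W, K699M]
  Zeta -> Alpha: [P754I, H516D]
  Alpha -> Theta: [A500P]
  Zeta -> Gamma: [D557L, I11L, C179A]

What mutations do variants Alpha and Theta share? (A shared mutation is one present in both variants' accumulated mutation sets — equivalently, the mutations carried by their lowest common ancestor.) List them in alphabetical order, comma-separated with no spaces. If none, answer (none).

Answer: H516D,P754I

Derivation:
Accumulating mutations along path to Alpha:
  At Zeta: gained [] -> total []
  At Alpha: gained ['P754I', 'H516D'] -> total ['H516D', 'P754I']
Mutations(Alpha) = ['H516D', 'P754I']
Accumulating mutations along path to Theta:
  At Zeta: gained [] -> total []
  At Alpha: gained ['P754I', 'H516D'] -> total ['H516D', 'P754I']
  At Theta: gained ['A500P'] -> total ['A500P', 'H516D', 'P754I']
Mutations(Theta) = ['A500P', 'H516D', 'P754I']
Intersection: ['H516D', 'P754I'] ∩ ['A500P', 'H516D', 'P754I'] = ['H516D', 'P754I']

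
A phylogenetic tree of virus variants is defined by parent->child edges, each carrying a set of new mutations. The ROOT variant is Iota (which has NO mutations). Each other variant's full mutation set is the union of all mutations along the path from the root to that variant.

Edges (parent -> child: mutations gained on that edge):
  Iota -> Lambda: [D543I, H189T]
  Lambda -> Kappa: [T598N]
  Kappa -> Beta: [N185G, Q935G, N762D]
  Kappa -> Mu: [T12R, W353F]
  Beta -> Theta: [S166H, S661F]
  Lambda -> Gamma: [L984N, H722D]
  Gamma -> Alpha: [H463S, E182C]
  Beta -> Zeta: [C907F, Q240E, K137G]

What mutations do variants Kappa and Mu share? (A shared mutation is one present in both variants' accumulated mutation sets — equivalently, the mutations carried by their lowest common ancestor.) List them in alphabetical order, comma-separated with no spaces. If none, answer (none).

Accumulating mutations along path to Kappa:
  At Iota: gained [] -> total []
  At Lambda: gained ['D543I', 'H189T'] -> total ['D543I', 'H189T']
  At Kappa: gained ['T598N'] -> total ['D543I', 'H189T', 'T598N']
Mutations(Kappa) = ['D543I', 'H189T', 'T598N']
Accumulating mutations along path to Mu:
  At Iota: gained [] -> total []
  At Lambda: gained ['D543I', 'H189T'] -> total ['D543I', 'H189T']
  At Kappa: gained ['T598N'] -> total ['D543I', 'H189T', 'T598N']
  At Mu: gained ['T12R', 'W353F'] -> total ['D543I', 'H189T', 'T12R', 'T598N', 'W353F']
Mutations(Mu) = ['D543I', 'H189T', 'T12R', 'T598N', 'W353F']
Intersection: ['D543I', 'H189T', 'T598N'] ∩ ['D543I', 'H189T', 'T12R', 'T598N', 'W353F'] = ['D543I', 'H189T', 'T598N']

Answer: D543I,H189T,T598N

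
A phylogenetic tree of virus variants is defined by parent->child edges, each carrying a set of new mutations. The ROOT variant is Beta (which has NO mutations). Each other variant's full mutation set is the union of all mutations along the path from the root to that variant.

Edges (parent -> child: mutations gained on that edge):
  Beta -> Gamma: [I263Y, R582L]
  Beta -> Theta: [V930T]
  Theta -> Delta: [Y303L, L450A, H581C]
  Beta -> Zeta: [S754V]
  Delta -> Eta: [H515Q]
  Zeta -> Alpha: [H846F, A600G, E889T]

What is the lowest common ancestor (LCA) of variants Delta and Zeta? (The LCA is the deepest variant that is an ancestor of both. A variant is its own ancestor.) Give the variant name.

Answer: Beta

Derivation:
Path from root to Delta: Beta -> Theta -> Delta
  ancestors of Delta: {Beta, Theta, Delta}
Path from root to Zeta: Beta -> Zeta
  ancestors of Zeta: {Beta, Zeta}
Common ancestors: {Beta}
Walk up from Zeta: Zeta (not in ancestors of Delta), Beta (in ancestors of Delta)
Deepest common ancestor (LCA) = Beta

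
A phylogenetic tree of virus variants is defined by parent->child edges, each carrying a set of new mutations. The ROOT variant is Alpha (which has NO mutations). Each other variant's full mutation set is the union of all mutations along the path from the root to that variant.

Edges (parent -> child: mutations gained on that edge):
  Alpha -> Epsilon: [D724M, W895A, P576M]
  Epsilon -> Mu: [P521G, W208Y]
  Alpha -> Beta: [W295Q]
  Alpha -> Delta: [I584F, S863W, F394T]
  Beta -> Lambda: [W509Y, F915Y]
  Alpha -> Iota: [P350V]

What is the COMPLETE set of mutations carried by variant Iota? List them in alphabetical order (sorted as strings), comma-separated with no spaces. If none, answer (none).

At Alpha: gained [] -> total []
At Iota: gained ['P350V'] -> total ['P350V']

Answer: P350V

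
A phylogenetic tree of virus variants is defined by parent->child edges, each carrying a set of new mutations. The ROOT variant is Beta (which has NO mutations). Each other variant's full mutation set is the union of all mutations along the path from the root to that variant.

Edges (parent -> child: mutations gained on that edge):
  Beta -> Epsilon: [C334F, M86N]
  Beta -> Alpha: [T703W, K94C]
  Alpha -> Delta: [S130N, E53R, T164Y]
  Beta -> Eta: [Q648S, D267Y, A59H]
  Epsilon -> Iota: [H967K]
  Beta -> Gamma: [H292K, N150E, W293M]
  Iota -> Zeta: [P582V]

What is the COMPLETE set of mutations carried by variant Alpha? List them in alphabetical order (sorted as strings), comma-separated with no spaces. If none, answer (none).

At Beta: gained [] -> total []
At Alpha: gained ['T703W', 'K94C'] -> total ['K94C', 'T703W']

Answer: K94C,T703W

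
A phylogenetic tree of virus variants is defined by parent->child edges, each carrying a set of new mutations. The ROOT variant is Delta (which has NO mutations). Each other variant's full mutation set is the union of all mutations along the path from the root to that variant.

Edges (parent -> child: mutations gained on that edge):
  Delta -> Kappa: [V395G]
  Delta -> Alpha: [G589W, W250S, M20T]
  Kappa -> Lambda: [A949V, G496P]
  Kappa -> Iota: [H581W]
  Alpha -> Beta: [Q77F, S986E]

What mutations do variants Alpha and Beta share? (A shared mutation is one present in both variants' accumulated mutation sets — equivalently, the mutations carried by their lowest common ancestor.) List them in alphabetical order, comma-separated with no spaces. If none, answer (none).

Answer: G589W,M20T,W250S

Derivation:
Accumulating mutations along path to Alpha:
  At Delta: gained [] -> total []
  At Alpha: gained ['G589W', 'W250S', 'M20T'] -> total ['G589W', 'M20T', 'W250S']
Mutations(Alpha) = ['G589W', 'M20T', 'W250S']
Accumulating mutations along path to Beta:
  At Delta: gained [] -> total []
  At Alpha: gained ['G589W', 'W250S', 'M20T'] -> total ['G589W', 'M20T', 'W250S']
  At Beta: gained ['Q77F', 'S986E'] -> total ['G589W', 'M20T', 'Q77F', 'S986E', 'W250S']
Mutations(Beta) = ['G589W', 'M20T', 'Q77F', 'S986E', 'W250S']
Intersection: ['G589W', 'M20T', 'W250S'] ∩ ['G589W', 'M20T', 'Q77F', 'S986E', 'W250S'] = ['G589W', 'M20T', 'W250S']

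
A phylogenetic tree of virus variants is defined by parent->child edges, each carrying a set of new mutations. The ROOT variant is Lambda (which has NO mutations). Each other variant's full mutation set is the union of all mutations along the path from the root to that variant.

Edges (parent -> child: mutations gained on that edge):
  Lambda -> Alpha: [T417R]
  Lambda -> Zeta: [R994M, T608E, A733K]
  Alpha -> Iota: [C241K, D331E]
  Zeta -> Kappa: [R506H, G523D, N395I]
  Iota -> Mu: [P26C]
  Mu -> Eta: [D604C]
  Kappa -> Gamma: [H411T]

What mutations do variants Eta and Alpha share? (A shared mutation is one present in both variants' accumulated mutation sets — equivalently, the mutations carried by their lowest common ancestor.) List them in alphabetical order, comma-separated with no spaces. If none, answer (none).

Accumulating mutations along path to Eta:
  At Lambda: gained [] -> total []
  At Alpha: gained ['T417R'] -> total ['T417R']
  At Iota: gained ['C241K', 'D331E'] -> total ['C241K', 'D331E', 'T417R']
  At Mu: gained ['P26C'] -> total ['C241K', 'D331E', 'P26C', 'T417R']
  At Eta: gained ['D604C'] -> total ['C241K', 'D331E', 'D604C', 'P26C', 'T417R']
Mutations(Eta) = ['C241K', 'D331E', 'D604C', 'P26C', 'T417R']
Accumulating mutations along path to Alpha:
  At Lambda: gained [] -> total []
  At Alpha: gained ['T417R'] -> total ['T417R']
Mutations(Alpha) = ['T417R']
Intersection: ['C241K', 'D331E', 'D604C', 'P26C', 'T417R'] ∩ ['T417R'] = ['T417R']

Answer: T417R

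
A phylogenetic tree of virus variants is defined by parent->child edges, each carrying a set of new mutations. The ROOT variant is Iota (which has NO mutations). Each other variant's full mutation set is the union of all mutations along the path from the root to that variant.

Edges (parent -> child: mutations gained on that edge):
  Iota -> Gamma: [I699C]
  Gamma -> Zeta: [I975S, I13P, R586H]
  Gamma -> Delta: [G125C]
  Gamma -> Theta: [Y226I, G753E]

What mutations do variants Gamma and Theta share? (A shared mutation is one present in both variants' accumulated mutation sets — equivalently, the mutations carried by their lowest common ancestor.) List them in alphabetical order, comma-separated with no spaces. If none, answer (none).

Accumulating mutations along path to Gamma:
  At Iota: gained [] -> total []
  At Gamma: gained ['I699C'] -> total ['I699C']
Mutations(Gamma) = ['I699C']
Accumulating mutations along path to Theta:
  At Iota: gained [] -> total []
  At Gamma: gained ['I699C'] -> total ['I699C']
  At Theta: gained ['Y226I', 'G753E'] -> total ['G753E', 'I699C', 'Y226I']
Mutations(Theta) = ['G753E', 'I699C', 'Y226I']
Intersection: ['I699C'] ∩ ['G753E', 'I699C', 'Y226I'] = ['I699C']

Answer: I699C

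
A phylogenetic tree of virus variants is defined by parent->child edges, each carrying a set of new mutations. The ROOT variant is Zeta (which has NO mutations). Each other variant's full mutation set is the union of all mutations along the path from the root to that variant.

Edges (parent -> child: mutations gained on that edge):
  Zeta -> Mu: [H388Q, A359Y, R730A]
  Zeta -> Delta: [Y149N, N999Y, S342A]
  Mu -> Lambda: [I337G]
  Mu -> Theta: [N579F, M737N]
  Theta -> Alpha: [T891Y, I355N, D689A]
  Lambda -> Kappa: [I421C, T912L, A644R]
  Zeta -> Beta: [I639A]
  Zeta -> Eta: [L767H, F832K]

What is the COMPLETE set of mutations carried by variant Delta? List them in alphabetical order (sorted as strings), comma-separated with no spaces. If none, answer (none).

Answer: N999Y,S342A,Y149N

Derivation:
At Zeta: gained [] -> total []
At Delta: gained ['Y149N', 'N999Y', 'S342A'] -> total ['N999Y', 'S342A', 'Y149N']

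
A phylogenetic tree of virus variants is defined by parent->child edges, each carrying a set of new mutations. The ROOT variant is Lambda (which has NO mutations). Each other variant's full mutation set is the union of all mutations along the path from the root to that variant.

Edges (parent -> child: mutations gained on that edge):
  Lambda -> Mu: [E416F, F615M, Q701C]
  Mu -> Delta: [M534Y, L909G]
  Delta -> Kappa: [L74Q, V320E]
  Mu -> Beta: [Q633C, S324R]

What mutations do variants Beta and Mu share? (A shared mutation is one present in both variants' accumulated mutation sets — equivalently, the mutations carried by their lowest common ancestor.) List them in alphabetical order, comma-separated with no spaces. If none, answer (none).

Accumulating mutations along path to Beta:
  At Lambda: gained [] -> total []
  At Mu: gained ['E416F', 'F615M', 'Q701C'] -> total ['E416F', 'F615M', 'Q701C']
  At Beta: gained ['Q633C', 'S324R'] -> total ['E416F', 'F615M', 'Q633C', 'Q701C', 'S324R']
Mutations(Beta) = ['E416F', 'F615M', 'Q633C', 'Q701C', 'S324R']
Accumulating mutations along path to Mu:
  At Lambda: gained [] -> total []
  At Mu: gained ['E416F', 'F615M', 'Q701C'] -> total ['E416F', 'F615M', 'Q701C']
Mutations(Mu) = ['E416F', 'F615M', 'Q701C']
Intersection: ['E416F', 'F615M', 'Q633C', 'Q701C', 'S324R'] ∩ ['E416F', 'F615M', 'Q701C'] = ['E416F', 'F615M', 'Q701C']

Answer: E416F,F615M,Q701C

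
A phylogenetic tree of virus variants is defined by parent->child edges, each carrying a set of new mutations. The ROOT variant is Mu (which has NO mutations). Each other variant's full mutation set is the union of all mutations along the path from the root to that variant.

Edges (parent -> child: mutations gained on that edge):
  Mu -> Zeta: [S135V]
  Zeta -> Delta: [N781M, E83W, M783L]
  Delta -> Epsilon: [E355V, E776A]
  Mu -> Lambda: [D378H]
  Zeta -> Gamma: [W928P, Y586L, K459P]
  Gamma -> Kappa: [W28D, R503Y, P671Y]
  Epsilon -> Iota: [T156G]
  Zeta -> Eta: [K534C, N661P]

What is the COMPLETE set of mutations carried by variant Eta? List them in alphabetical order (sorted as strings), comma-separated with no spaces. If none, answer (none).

At Mu: gained [] -> total []
At Zeta: gained ['S135V'] -> total ['S135V']
At Eta: gained ['K534C', 'N661P'] -> total ['K534C', 'N661P', 'S135V']

Answer: K534C,N661P,S135V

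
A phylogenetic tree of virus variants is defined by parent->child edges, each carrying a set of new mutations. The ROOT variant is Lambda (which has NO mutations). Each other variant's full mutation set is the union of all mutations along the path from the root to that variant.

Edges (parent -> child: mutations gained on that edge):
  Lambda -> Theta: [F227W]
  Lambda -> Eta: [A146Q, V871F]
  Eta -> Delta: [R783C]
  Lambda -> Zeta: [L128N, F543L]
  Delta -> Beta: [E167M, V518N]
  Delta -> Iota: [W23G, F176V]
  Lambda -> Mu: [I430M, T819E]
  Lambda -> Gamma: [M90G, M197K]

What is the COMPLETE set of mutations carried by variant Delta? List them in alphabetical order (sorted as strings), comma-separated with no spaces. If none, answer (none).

Answer: A146Q,R783C,V871F

Derivation:
At Lambda: gained [] -> total []
At Eta: gained ['A146Q', 'V871F'] -> total ['A146Q', 'V871F']
At Delta: gained ['R783C'] -> total ['A146Q', 'R783C', 'V871F']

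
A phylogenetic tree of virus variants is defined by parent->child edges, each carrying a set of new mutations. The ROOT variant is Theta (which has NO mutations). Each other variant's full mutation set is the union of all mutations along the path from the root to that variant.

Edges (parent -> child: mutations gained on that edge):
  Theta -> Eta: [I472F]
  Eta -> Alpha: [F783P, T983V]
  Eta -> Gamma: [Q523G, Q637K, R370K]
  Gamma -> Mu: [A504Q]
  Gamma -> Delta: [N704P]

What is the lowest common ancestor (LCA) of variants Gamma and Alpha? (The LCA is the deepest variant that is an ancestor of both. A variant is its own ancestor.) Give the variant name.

Answer: Eta

Derivation:
Path from root to Gamma: Theta -> Eta -> Gamma
  ancestors of Gamma: {Theta, Eta, Gamma}
Path from root to Alpha: Theta -> Eta -> Alpha
  ancestors of Alpha: {Theta, Eta, Alpha}
Common ancestors: {Theta, Eta}
Walk up from Alpha: Alpha (not in ancestors of Gamma), Eta (in ancestors of Gamma), Theta (in ancestors of Gamma)
Deepest common ancestor (LCA) = Eta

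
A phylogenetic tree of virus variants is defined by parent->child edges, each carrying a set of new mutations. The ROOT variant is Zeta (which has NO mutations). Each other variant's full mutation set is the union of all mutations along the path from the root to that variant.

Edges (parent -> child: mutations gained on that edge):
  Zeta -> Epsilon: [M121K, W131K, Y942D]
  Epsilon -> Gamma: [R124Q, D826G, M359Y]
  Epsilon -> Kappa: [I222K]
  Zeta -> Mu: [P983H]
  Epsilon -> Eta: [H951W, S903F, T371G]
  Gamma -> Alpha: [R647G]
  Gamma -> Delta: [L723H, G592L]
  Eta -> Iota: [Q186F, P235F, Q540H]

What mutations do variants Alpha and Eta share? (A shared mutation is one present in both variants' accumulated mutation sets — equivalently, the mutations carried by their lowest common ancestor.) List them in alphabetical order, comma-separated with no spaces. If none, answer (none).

Accumulating mutations along path to Alpha:
  At Zeta: gained [] -> total []
  At Epsilon: gained ['M121K', 'W131K', 'Y942D'] -> total ['M121K', 'W131K', 'Y942D']
  At Gamma: gained ['R124Q', 'D826G', 'M359Y'] -> total ['D826G', 'M121K', 'M359Y', 'R124Q', 'W131K', 'Y942D']
  At Alpha: gained ['R647G'] -> total ['D826G', 'M121K', 'M359Y', 'R124Q', 'R647G', 'W131K', 'Y942D']
Mutations(Alpha) = ['D826G', 'M121K', 'M359Y', 'R124Q', 'R647G', 'W131K', 'Y942D']
Accumulating mutations along path to Eta:
  At Zeta: gained [] -> total []
  At Epsilon: gained ['M121K', 'W131K', 'Y942D'] -> total ['M121K', 'W131K', 'Y942D']
  At Eta: gained ['H951W', 'S903F', 'T371G'] -> total ['H951W', 'M121K', 'S903F', 'T371G', 'W131K', 'Y942D']
Mutations(Eta) = ['H951W', 'M121K', 'S903F', 'T371G', 'W131K', 'Y942D']
Intersection: ['D826G', 'M121K', 'M359Y', 'R124Q', 'R647G', 'W131K', 'Y942D'] ∩ ['H951W', 'M121K', 'S903F', 'T371G', 'W131K', 'Y942D'] = ['M121K', 'W131K', 'Y942D']

Answer: M121K,W131K,Y942D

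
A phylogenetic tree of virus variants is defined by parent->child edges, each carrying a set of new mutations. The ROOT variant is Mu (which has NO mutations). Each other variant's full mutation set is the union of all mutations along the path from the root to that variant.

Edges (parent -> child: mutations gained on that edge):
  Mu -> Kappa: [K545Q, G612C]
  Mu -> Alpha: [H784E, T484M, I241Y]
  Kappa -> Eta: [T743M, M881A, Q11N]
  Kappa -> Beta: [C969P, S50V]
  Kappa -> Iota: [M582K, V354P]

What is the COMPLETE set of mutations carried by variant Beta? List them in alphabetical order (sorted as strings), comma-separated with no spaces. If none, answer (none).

At Mu: gained [] -> total []
At Kappa: gained ['K545Q', 'G612C'] -> total ['G612C', 'K545Q']
At Beta: gained ['C969P', 'S50V'] -> total ['C969P', 'G612C', 'K545Q', 'S50V']

Answer: C969P,G612C,K545Q,S50V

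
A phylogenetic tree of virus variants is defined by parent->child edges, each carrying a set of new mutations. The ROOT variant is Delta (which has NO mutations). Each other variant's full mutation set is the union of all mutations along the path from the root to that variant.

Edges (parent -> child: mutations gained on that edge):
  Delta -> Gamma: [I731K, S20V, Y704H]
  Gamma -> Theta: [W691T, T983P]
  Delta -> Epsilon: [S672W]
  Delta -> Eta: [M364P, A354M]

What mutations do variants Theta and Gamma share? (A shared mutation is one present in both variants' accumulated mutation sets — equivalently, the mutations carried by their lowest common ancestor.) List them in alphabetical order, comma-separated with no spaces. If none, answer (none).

Answer: I731K,S20V,Y704H

Derivation:
Accumulating mutations along path to Theta:
  At Delta: gained [] -> total []
  At Gamma: gained ['I731K', 'S20V', 'Y704H'] -> total ['I731K', 'S20V', 'Y704H']
  At Theta: gained ['W691T', 'T983P'] -> total ['I731K', 'S20V', 'T983P', 'W691T', 'Y704H']
Mutations(Theta) = ['I731K', 'S20V', 'T983P', 'W691T', 'Y704H']
Accumulating mutations along path to Gamma:
  At Delta: gained [] -> total []
  At Gamma: gained ['I731K', 'S20V', 'Y704H'] -> total ['I731K', 'S20V', 'Y704H']
Mutations(Gamma) = ['I731K', 'S20V', 'Y704H']
Intersection: ['I731K', 'S20V', 'T983P', 'W691T', 'Y704H'] ∩ ['I731K', 'S20V', 'Y704H'] = ['I731K', 'S20V', 'Y704H']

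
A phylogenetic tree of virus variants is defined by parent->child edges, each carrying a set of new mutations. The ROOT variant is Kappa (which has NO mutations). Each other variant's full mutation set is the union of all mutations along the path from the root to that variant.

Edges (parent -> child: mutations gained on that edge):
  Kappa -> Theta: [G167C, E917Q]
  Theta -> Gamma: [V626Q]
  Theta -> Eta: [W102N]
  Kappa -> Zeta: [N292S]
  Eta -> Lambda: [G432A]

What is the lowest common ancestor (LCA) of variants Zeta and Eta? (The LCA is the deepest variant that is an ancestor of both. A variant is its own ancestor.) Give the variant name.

Path from root to Zeta: Kappa -> Zeta
  ancestors of Zeta: {Kappa, Zeta}
Path from root to Eta: Kappa -> Theta -> Eta
  ancestors of Eta: {Kappa, Theta, Eta}
Common ancestors: {Kappa}
Walk up from Eta: Eta (not in ancestors of Zeta), Theta (not in ancestors of Zeta), Kappa (in ancestors of Zeta)
Deepest common ancestor (LCA) = Kappa

Answer: Kappa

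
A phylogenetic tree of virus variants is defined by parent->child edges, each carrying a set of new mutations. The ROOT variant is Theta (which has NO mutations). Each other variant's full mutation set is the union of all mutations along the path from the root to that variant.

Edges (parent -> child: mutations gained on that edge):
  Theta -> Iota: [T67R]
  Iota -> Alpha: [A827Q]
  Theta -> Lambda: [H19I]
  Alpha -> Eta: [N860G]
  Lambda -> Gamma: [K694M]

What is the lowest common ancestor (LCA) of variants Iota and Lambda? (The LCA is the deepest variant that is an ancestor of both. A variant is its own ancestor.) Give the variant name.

Answer: Theta

Derivation:
Path from root to Iota: Theta -> Iota
  ancestors of Iota: {Theta, Iota}
Path from root to Lambda: Theta -> Lambda
  ancestors of Lambda: {Theta, Lambda}
Common ancestors: {Theta}
Walk up from Lambda: Lambda (not in ancestors of Iota), Theta (in ancestors of Iota)
Deepest common ancestor (LCA) = Theta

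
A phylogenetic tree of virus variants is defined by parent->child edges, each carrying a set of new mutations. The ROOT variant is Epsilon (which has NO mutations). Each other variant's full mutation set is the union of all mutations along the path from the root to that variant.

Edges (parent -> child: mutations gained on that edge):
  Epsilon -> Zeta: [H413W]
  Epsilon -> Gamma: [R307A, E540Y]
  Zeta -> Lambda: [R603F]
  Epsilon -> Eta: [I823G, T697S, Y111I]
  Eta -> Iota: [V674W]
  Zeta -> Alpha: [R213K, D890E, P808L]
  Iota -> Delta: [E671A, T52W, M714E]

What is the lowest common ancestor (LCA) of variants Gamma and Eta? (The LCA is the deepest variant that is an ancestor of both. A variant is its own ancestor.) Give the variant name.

Path from root to Gamma: Epsilon -> Gamma
  ancestors of Gamma: {Epsilon, Gamma}
Path from root to Eta: Epsilon -> Eta
  ancestors of Eta: {Epsilon, Eta}
Common ancestors: {Epsilon}
Walk up from Eta: Eta (not in ancestors of Gamma), Epsilon (in ancestors of Gamma)
Deepest common ancestor (LCA) = Epsilon

Answer: Epsilon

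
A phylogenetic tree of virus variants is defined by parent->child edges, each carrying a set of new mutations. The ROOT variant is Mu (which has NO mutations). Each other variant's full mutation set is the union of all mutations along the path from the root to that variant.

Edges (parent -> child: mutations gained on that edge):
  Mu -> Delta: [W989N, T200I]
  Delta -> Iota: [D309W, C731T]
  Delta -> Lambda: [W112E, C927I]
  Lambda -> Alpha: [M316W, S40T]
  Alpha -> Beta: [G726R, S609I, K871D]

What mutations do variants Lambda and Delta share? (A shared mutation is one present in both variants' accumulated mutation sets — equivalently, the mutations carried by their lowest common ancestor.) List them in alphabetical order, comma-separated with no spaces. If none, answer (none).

Accumulating mutations along path to Lambda:
  At Mu: gained [] -> total []
  At Delta: gained ['W989N', 'T200I'] -> total ['T200I', 'W989N']
  At Lambda: gained ['W112E', 'C927I'] -> total ['C927I', 'T200I', 'W112E', 'W989N']
Mutations(Lambda) = ['C927I', 'T200I', 'W112E', 'W989N']
Accumulating mutations along path to Delta:
  At Mu: gained [] -> total []
  At Delta: gained ['W989N', 'T200I'] -> total ['T200I', 'W989N']
Mutations(Delta) = ['T200I', 'W989N']
Intersection: ['C927I', 'T200I', 'W112E', 'W989N'] ∩ ['T200I', 'W989N'] = ['T200I', 'W989N']

Answer: T200I,W989N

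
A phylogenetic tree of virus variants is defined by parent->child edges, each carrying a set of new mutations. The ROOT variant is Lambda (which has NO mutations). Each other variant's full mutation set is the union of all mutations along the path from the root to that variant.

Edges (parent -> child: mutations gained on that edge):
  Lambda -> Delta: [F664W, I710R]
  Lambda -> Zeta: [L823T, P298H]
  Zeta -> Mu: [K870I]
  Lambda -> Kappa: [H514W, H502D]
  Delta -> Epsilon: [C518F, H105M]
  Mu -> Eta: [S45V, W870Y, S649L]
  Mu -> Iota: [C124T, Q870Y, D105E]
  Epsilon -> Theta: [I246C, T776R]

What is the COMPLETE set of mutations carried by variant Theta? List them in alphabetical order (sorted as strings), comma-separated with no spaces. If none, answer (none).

Answer: C518F,F664W,H105M,I246C,I710R,T776R

Derivation:
At Lambda: gained [] -> total []
At Delta: gained ['F664W', 'I710R'] -> total ['F664W', 'I710R']
At Epsilon: gained ['C518F', 'H105M'] -> total ['C518F', 'F664W', 'H105M', 'I710R']
At Theta: gained ['I246C', 'T776R'] -> total ['C518F', 'F664W', 'H105M', 'I246C', 'I710R', 'T776R']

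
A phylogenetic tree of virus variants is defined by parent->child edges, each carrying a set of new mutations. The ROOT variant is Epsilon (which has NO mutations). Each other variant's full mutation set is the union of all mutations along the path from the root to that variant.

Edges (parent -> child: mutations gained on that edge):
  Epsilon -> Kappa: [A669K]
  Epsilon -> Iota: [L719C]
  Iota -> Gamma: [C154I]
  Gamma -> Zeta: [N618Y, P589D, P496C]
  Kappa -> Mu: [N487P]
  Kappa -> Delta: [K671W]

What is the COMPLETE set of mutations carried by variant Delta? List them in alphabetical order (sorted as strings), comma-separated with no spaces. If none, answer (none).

Answer: A669K,K671W

Derivation:
At Epsilon: gained [] -> total []
At Kappa: gained ['A669K'] -> total ['A669K']
At Delta: gained ['K671W'] -> total ['A669K', 'K671W']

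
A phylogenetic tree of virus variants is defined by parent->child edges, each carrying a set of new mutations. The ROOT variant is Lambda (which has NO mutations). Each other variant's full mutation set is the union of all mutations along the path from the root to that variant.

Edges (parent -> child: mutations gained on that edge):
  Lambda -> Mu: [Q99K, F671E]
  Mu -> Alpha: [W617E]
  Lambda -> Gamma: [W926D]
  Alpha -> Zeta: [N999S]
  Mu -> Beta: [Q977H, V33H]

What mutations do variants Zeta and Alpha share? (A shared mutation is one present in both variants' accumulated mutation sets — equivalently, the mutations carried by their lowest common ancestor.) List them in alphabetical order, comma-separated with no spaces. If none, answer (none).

Answer: F671E,Q99K,W617E

Derivation:
Accumulating mutations along path to Zeta:
  At Lambda: gained [] -> total []
  At Mu: gained ['Q99K', 'F671E'] -> total ['F671E', 'Q99K']
  At Alpha: gained ['W617E'] -> total ['F671E', 'Q99K', 'W617E']
  At Zeta: gained ['N999S'] -> total ['F671E', 'N999S', 'Q99K', 'W617E']
Mutations(Zeta) = ['F671E', 'N999S', 'Q99K', 'W617E']
Accumulating mutations along path to Alpha:
  At Lambda: gained [] -> total []
  At Mu: gained ['Q99K', 'F671E'] -> total ['F671E', 'Q99K']
  At Alpha: gained ['W617E'] -> total ['F671E', 'Q99K', 'W617E']
Mutations(Alpha) = ['F671E', 'Q99K', 'W617E']
Intersection: ['F671E', 'N999S', 'Q99K', 'W617E'] ∩ ['F671E', 'Q99K', 'W617E'] = ['F671E', 'Q99K', 'W617E']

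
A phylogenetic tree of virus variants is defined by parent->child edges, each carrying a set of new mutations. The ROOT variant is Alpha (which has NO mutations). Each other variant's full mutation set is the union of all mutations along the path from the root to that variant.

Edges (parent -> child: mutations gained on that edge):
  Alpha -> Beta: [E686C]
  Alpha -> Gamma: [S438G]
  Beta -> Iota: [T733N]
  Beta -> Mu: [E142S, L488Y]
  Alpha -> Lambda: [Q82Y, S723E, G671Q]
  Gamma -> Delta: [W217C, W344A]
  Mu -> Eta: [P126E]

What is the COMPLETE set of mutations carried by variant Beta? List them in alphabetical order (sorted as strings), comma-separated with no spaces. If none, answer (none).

At Alpha: gained [] -> total []
At Beta: gained ['E686C'] -> total ['E686C']

Answer: E686C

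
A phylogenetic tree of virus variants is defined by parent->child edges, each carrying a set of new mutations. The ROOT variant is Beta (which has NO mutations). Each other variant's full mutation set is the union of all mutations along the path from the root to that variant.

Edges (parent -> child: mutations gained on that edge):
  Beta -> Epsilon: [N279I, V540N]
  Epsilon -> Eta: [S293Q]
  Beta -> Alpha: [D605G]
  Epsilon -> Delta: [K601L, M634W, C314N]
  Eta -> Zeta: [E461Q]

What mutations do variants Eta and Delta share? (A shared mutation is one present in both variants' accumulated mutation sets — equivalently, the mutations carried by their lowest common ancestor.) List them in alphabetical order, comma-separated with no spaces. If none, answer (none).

Answer: N279I,V540N

Derivation:
Accumulating mutations along path to Eta:
  At Beta: gained [] -> total []
  At Epsilon: gained ['N279I', 'V540N'] -> total ['N279I', 'V540N']
  At Eta: gained ['S293Q'] -> total ['N279I', 'S293Q', 'V540N']
Mutations(Eta) = ['N279I', 'S293Q', 'V540N']
Accumulating mutations along path to Delta:
  At Beta: gained [] -> total []
  At Epsilon: gained ['N279I', 'V540N'] -> total ['N279I', 'V540N']
  At Delta: gained ['K601L', 'M634W', 'C314N'] -> total ['C314N', 'K601L', 'M634W', 'N279I', 'V540N']
Mutations(Delta) = ['C314N', 'K601L', 'M634W', 'N279I', 'V540N']
Intersection: ['N279I', 'S293Q', 'V540N'] ∩ ['C314N', 'K601L', 'M634W', 'N279I', 'V540N'] = ['N279I', 'V540N']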